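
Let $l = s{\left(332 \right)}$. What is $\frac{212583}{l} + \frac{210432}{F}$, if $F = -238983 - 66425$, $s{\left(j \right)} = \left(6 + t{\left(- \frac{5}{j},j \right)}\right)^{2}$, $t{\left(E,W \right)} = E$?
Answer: $\frac{27950830675338}{4710165617} \approx 5934.1$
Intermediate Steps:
$s{\left(j \right)} = \left(6 - \frac{5}{j}\right)^{2}$
$l = \frac{3948169}{110224}$ ($l = \frac{\left(-5 + 6 \cdot 332\right)^{2}}{110224} = \frac{\left(-5 + 1992\right)^{2}}{110224} = \frac{1987^{2}}{110224} = \frac{1}{110224} \cdot 3948169 = \frac{3948169}{110224} \approx 35.82$)
$F = -305408$
$\frac{212583}{l} + \frac{210432}{F} = \frac{212583}{\frac{3948169}{110224}} + \frac{210432}{-305408} = 212583 \cdot \frac{110224}{3948169} + 210432 \left(- \frac{1}{305408}\right) = \frac{23431748592}{3948169} - \frac{822}{1193} = \frac{27950830675338}{4710165617}$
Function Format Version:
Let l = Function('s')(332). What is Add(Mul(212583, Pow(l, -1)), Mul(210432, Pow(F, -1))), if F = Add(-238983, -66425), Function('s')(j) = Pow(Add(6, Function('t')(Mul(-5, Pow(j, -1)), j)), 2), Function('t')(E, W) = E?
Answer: Rational(27950830675338, 4710165617) ≈ 5934.1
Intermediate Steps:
Function('s')(j) = Pow(Add(6, Mul(-5, Pow(j, -1))), 2)
l = Rational(3948169, 110224) (l = Mul(Pow(332, -2), Pow(Add(-5, Mul(6, 332)), 2)) = Mul(Rational(1, 110224), Pow(Add(-5, 1992), 2)) = Mul(Rational(1, 110224), Pow(1987, 2)) = Mul(Rational(1, 110224), 3948169) = Rational(3948169, 110224) ≈ 35.820)
F = -305408
Add(Mul(212583, Pow(l, -1)), Mul(210432, Pow(F, -1))) = Add(Mul(212583, Pow(Rational(3948169, 110224), -1)), Mul(210432, Pow(-305408, -1))) = Add(Mul(212583, Rational(110224, 3948169)), Mul(210432, Rational(-1, 305408))) = Add(Rational(23431748592, 3948169), Rational(-822, 1193)) = Rational(27950830675338, 4710165617)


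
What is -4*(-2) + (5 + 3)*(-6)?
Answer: -40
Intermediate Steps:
-4*(-2) + (5 + 3)*(-6) = 8 + 8*(-6) = 8 - 48 = -40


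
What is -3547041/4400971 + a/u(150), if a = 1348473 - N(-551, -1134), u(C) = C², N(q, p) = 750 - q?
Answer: 1462264120378/24755461875 ≈ 59.068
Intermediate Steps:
a = 1347172 (a = 1348473 - (750 - 1*(-551)) = 1348473 - (750 + 551) = 1348473 - 1*1301 = 1348473 - 1301 = 1347172)
-3547041/4400971 + a/u(150) = -3547041/4400971 + 1347172/(150²) = -3547041*1/4400971 + 1347172/22500 = -3547041/4400971 + 1347172*(1/22500) = -3547041/4400971 + 336793/5625 = 1462264120378/24755461875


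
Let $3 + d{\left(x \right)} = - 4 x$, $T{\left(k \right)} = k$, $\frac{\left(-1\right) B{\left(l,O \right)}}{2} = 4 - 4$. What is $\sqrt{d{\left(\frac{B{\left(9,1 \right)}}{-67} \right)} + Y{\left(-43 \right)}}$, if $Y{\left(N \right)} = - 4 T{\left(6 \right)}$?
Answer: $3 i \sqrt{3} \approx 5.1962 i$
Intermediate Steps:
$B{\left(l,O \right)} = 0$ ($B{\left(l,O \right)} = - 2 \left(4 - 4\right) = \left(-2\right) 0 = 0$)
$d{\left(x \right)} = -3 - 4 x$
$Y{\left(N \right)} = -24$ ($Y{\left(N \right)} = \left(-4\right) 6 = -24$)
$\sqrt{d{\left(\frac{B{\left(9,1 \right)}}{-67} \right)} + Y{\left(-43 \right)}} = \sqrt{\left(-3 - 4 \frac{0}{-67}\right) - 24} = \sqrt{\left(-3 - 4 \cdot 0 \left(- \frac{1}{67}\right)\right) - 24} = \sqrt{\left(-3 - 0\right) - 24} = \sqrt{\left(-3 + 0\right) - 24} = \sqrt{-3 - 24} = \sqrt{-27} = 3 i \sqrt{3}$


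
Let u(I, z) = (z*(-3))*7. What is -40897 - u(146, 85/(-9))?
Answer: -123286/3 ≈ -41095.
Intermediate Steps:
u(I, z) = -21*z (u(I, z) = -3*z*7 = -21*z)
-40897 - u(146, 85/(-9)) = -40897 - (-21)*85/(-9) = -40897 - (-21)*85*(-1/9) = -40897 - (-21)*(-85)/9 = -40897 - 1*595/3 = -40897 - 595/3 = -123286/3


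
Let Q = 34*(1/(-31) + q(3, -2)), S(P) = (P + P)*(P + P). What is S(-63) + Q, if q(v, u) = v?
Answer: 495284/31 ≈ 15977.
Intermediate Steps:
S(P) = 4*P² (S(P) = (2*P)*(2*P) = 4*P²)
Q = 3128/31 (Q = 34*(1/(-31) + 3) = 34*(-1/31 + 3) = 34*(92/31) = 3128/31 ≈ 100.90)
S(-63) + Q = 4*(-63)² + 3128/31 = 4*3969 + 3128/31 = 15876 + 3128/31 = 495284/31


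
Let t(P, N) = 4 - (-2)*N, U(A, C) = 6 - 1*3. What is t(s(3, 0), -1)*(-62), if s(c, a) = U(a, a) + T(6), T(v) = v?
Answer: -124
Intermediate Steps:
U(A, C) = 3 (U(A, C) = 6 - 3 = 3)
s(c, a) = 9 (s(c, a) = 3 + 6 = 9)
t(P, N) = 4 + 2*N
t(s(3, 0), -1)*(-62) = (4 + 2*(-1))*(-62) = (4 - 2)*(-62) = 2*(-62) = -124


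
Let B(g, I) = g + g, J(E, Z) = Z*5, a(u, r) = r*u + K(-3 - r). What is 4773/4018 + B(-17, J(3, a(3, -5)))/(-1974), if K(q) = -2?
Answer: 682751/566538 ≈ 1.2051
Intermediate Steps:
a(u, r) = -2 + r*u (a(u, r) = r*u - 2 = -2 + r*u)
J(E, Z) = 5*Z
B(g, I) = 2*g
4773/4018 + B(-17, J(3, a(3, -5)))/(-1974) = 4773/4018 + (2*(-17))/(-1974) = 4773*(1/4018) - 34*(-1/1974) = 4773/4018 + 17/987 = 682751/566538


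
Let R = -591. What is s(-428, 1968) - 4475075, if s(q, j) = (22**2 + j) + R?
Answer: -4473214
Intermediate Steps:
s(q, j) = -107 + j (s(q, j) = (22**2 + j) - 591 = (484 + j) - 591 = -107 + j)
s(-428, 1968) - 4475075 = (-107 + 1968) - 4475075 = 1861 - 4475075 = -4473214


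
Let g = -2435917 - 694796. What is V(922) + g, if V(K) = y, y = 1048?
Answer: -3129665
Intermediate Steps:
V(K) = 1048
g = -3130713
V(922) + g = 1048 - 3130713 = -3129665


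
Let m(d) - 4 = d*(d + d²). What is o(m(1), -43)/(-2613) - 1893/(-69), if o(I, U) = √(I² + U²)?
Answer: 631/23 - √1885/2613 ≈ 27.418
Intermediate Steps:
m(d) = 4 + d*(d + d²)
o(m(1), -43)/(-2613) - 1893/(-69) = √((4 + 1² + 1³)² + (-43)²)/(-2613) - 1893/(-69) = √((4 + 1 + 1)² + 1849)*(-1/2613) - 1893*(-1/69) = √(6² + 1849)*(-1/2613) + 631/23 = √(36 + 1849)*(-1/2613) + 631/23 = √1885*(-1/2613) + 631/23 = -√1885/2613 + 631/23 = 631/23 - √1885/2613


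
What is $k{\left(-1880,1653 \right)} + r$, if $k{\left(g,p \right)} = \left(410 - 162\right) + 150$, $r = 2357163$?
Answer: $2357561$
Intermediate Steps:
$k{\left(g,p \right)} = 398$ ($k{\left(g,p \right)} = 248 + 150 = 398$)
$k{\left(-1880,1653 \right)} + r = 398 + 2357163 = 2357561$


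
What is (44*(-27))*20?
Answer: -23760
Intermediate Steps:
(44*(-27))*20 = -1188*20 = -23760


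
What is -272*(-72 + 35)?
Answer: 10064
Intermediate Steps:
-272*(-72 + 35) = -272*(-37) = 10064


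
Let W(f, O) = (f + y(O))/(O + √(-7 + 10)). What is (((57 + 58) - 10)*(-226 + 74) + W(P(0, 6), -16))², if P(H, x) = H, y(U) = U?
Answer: 16302407566144/64009 - 129203968*√3/64009 ≈ 2.5469e+8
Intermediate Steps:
W(f, O) = (O + f)/(O + √3) (W(f, O) = (f + O)/(O + √(-7 + 10)) = (O + f)/(O + √3))
(((57 + 58) - 10)*(-226 + 74) + W(P(0, 6), -16))² = (((57 + 58) - 10)*(-226 + 74) + (-16 + 0)/(-16 + √3))² = ((115 - 10)*(-152) - 16/(-16 + √3))² = (105*(-152) - 16/(-16 + √3))² = (-15960 - 16/(-16 + √3))²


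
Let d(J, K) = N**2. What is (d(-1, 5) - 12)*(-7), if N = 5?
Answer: -91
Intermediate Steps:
d(J, K) = 25 (d(J, K) = 5**2 = 25)
(d(-1, 5) - 12)*(-7) = (25 - 12)*(-7) = 13*(-7) = -91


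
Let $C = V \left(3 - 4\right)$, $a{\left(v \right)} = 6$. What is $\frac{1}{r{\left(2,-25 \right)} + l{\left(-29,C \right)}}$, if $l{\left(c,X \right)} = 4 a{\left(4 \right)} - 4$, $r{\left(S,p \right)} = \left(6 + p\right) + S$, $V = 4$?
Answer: $\frac{1}{3} \approx 0.33333$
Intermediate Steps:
$r{\left(S,p \right)} = 6 + S + p$
$C = -4$ ($C = 4 \left(3 - 4\right) = 4 \left(-1\right) = -4$)
$l{\left(c,X \right)} = 20$ ($l{\left(c,X \right)} = 4 \cdot 6 - 4 = 24 - 4 = 20$)
$\frac{1}{r{\left(2,-25 \right)} + l{\left(-29,C \right)}} = \frac{1}{\left(6 + 2 - 25\right) + 20} = \frac{1}{-17 + 20} = \frac{1}{3}$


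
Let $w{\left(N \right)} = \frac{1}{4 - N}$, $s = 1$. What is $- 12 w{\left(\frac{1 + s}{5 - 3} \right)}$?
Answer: $-4$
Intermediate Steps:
$- 12 w{\left(\frac{1 + s}{5 - 3} \right)} = - 12 \left(- \frac{1}{-4 + \frac{1 + 1}{5 - 3}}\right) = - 12 \left(- \frac{1}{-4 + \frac{2}{2}}\right) = - 12 \left(- \frac{1}{-4 + 2 \cdot \frac{1}{2}}\right) = - 12 \left(- \frac{1}{-4 + 1}\right) = - 12 \left(- \frac{1}{-3}\right) = - 12 \left(\left(-1\right) \left(- \frac{1}{3}\right)\right) = \left(-12\right) \frac{1}{3} = -4$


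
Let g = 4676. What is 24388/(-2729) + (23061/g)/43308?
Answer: -1646235747745/184214966544 ≈ -8.9365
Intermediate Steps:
24388/(-2729) + (23061/g)/43308 = 24388/(-2729) + (23061/4676)/43308 = 24388*(-1/2729) + (23061*(1/4676))*(1/43308) = -24388/2729 + (23061/4676)*(1/43308) = -24388/2729 + 7687/67502736 = -1646235747745/184214966544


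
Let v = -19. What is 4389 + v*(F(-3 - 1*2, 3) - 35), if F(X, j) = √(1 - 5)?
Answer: 5054 - 38*I ≈ 5054.0 - 38.0*I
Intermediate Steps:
F(X, j) = 2*I (F(X, j) = √(-4) = 2*I)
4389 + v*(F(-3 - 1*2, 3) - 35) = 4389 - 19*(2*I - 35) = 4389 - 19*(-35 + 2*I) = 4389 + (665 - 38*I) = 5054 - 38*I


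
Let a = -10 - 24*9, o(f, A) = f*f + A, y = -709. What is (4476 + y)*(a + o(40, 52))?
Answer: 5371742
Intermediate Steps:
o(f, A) = A + f² (o(f, A) = f² + A = A + f²)
a = -226 (a = -10 - 216 = -226)
(4476 + y)*(a + o(40, 52)) = (4476 - 709)*(-226 + (52 + 40²)) = 3767*(-226 + (52 + 1600)) = 3767*(-226 + 1652) = 3767*1426 = 5371742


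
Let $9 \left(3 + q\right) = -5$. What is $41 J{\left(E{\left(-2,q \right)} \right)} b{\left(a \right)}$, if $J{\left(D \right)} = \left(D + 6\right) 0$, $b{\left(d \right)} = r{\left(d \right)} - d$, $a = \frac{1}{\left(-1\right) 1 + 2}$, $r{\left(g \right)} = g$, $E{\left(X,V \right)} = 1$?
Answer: $0$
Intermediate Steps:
$q = - \frac{32}{9}$ ($q = -3 + \frac{1}{9} \left(-5\right) = -3 - \frac{5}{9} = - \frac{32}{9} \approx -3.5556$)
$a = 1$ ($a = \frac{1}{-1 + 2} = 1^{-1} = 1$)
$b{\left(d \right)} = 0$ ($b{\left(d \right)} = d - d = 0$)
$J{\left(D \right)} = 0$ ($J{\left(D \right)} = \left(6 + D\right) 0 = 0$)
$41 J{\left(E{\left(-2,q \right)} \right)} b{\left(a \right)} = 41 \cdot 0 \cdot 0 = 0 \cdot 0 = 0$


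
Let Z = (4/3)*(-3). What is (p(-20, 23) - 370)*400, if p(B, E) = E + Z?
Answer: -140400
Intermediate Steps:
Z = -4 (Z = (4*(⅓))*(-3) = (4/3)*(-3) = -4)
p(B, E) = -4 + E (p(B, E) = E - 4 = -4 + E)
(p(-20, 23) - 370)*400 = ((-4 + 23) - 370)*400 = (19 - 370)*400 = -351*400 = -140400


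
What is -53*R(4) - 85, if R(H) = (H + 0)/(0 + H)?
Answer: -138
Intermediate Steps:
R(H) = 1 (R(H) = H/H = 1)
-53*R(4) - 85 = -53*1 - 85 = -53 - 85 = -138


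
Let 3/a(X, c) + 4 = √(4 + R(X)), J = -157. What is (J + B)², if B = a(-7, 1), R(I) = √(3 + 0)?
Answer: (157 + 3/(4 - √(4 + √3)))² ≈ 25239.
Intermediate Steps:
R(I) = √3
a(X, c) = 3/(-4 + √(4 + √3))
B = -3/(4 - √(4 + √3)) ≈ -1.8682
(J + B)² = (-157 - 3/(4 - √(4 + √3)))²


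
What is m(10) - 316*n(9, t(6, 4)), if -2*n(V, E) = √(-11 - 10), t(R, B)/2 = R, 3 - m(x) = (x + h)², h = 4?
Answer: -193 + 158*I*√21 ≈ -193.0 + 724.05*I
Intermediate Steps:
m(x) = 3 - (4 + x)² (m(x) = 3 - (x + 4)² = 3 - (4 + x)²)
t(R, B) = 2*R
n(V, E) = -I*√21/2 (n(V, E) = -√(-11 - 10)/2 = -I*√21/2)
m(10) - 316*n(9, t(6, 4)) = (3 - (4 + 10)²) - (-158)*I*√21 = (3 - 1*14²) + 158*I*√21 = (3 - 1*196) + 158*I*√21 = (3 - 196) + 158*I*√21 = -193 + 158*I*√21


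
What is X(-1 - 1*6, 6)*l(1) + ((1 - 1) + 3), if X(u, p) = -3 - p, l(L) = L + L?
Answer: -15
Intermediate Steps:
l(L) = 2*L
X(-1 - 1*6, 6)*l(1) + ((1 - 1) + 3) = (-3 - 1*6)*(2*1) + ((1 - 1) + 3) = (-3 - 6)*2 + (0 + 3) = -9*2 + 3 = -18 + 3 = -15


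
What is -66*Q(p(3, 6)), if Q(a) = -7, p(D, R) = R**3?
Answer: 462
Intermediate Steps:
-66*Q(p(3, 6)) = -66*(-7) = 462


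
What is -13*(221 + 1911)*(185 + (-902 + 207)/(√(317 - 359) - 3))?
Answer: -106429440/17 - 19262620*I*√42/51 ≈ -6.2606e+6 - 2.4478e+6*I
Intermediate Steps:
-13*(221 + 1911)*(185 + (-902 + 207)/(√(317 - 359) - 3)) = -27716*(185 - 695/(√(-42) - 3)) = -27716*(185 - 695/(I*√42 - 3)) = -27716*(185 - 695/(-3 + I*√42)) = -13*(394420 - 1481740/(-3 + I*√42)) = -5127460 + 19262620/(-3 + I*√42)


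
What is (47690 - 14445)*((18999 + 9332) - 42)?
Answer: 940467805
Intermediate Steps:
(47690 - 14445)*((18999 + 9332) - 42) = 33245*(28331 - 42) = 33245*28289 = 940467805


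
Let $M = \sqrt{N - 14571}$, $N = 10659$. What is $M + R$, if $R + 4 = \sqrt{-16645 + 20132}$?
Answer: $-4 + \sqrt{3487} + 2 i \sqrt{978} \approx 55.051 + 62.546 i$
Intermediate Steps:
$R = -4 + \sqrt{3487}$ ($R = -4 + \sqrt{-16645 + 20132} = -4 + \sqrt{3487} \approx 55.051$)
$M = 2 i \sqrt{978}$ ($M = \sqrt{10659 - 14571} = \sqrt{-3912} = 2 i \sqrt{978} \approx 62.546 i$)
$M + R = 2 i \sqrt{978} - \left(4 - \sqrt{3487}\right) = -4 + \sqrt{3487} + 2 i \sqrt{978}$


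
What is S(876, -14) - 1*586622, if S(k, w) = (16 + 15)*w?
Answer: -587056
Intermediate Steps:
S(k, w) = 31*w
S(876, -14) - 1*586622 = 31*(-14) - 1*586622 = -434 - 586622 = -587056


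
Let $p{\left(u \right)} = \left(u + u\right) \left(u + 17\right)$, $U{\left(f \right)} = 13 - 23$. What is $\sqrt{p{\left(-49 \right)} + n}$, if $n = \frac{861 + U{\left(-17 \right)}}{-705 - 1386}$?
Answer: $\frac{5 \sqrt{548387751}}{2091} \approx 55.996$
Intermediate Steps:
$U{\left(f \right)} = -10$ ($U{\left(f \right)} = 13 - 23 = -10$)
$p{\left(u \right)} = 2 u \left(17 + u\right)$
$n = - \frac{851}{2091}$ ($n = \frac{861 - 10}{-705 - 1386} = \frac{851}{-2091} = 851 \left(- \frac{1}{2091}\right) = - \frac{851}{2091} \approx -0.40698$)
$\sqrt{p{\left(-49 \right)} + n} = \sqrt{2 \left(-49\right) \left(17 - 49\right) - \frac{851}{2091}} = \sqrt{2 \left(-49\right) \left(-32\right) - \frac{851}{2091}} = \sqrt{3136 - \frac{851}{2091}} = \sqrt{\frac{6556525}{2091}} = \frac{5 \sqrt{548387751}}{2091}$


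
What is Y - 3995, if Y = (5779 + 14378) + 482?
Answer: 16644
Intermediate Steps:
Y = 20639 (Y = 20157 + 482 = 20639)
Y - 3995 = 20639 - 3995 = 16644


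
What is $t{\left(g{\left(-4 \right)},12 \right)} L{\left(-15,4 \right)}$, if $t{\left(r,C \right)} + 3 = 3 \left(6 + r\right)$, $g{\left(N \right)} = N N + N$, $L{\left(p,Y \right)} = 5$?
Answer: $255$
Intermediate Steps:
$g{\left(N \right)} = N + N^{2}$ ($g{\left(N \right)} = N^{2} + N = N + N^{2}$)
$t{\left(r,C \right)} = 15 + 3 r$ ($t{\left(r,C \right)} = -3 + 3 \left(6 + r\right) = -3 + \left(18 + 3 r\right) = 15 + 3 r$)
$t{\left(g{\left(-4 \right)},12 \right)} L{\left(-15,4 \right)} = \left(15 + 3 \left(- 4 \left(1 - 4\right)\right)\right) 5 = \left(15 + 3 \left(\left(-4\right) \left(-3\right)\right)\right) 5 = \left(15 + 3 \cdot 12\right) 5 = \left(15 + 36\right) 5 = 51 \cdot 5 = 255$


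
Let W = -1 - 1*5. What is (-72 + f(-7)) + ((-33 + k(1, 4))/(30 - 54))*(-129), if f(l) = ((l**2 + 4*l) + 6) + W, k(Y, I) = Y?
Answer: -223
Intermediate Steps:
W = -6 (W = -1 - 5 = -6)
f(l) = l**2 + 4*l (f(l) = ((l**2 + 4*l) + 6) - 6 = (6 + l**2 + 4*l) - 6 = l**2 + 4*l)
(-72 + f(-7)) + ((-33 + k(1, 4))/(30 - 54))*(-129) = (-72 - 7*(4 - 7)) + ((-33 + 1)/(30 - 54))*(-129) = (-72 - 7*(-3)) - 32/(-24)*(-129) = (-72 + 21) - 32*(-1/24)*(-129) = -51 + (4/3)*(-129) = -51 - 172 = -223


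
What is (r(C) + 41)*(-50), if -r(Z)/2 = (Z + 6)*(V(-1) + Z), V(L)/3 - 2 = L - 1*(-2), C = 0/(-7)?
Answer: 3350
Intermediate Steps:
C = 0 (C = 0*(-⅐) = 0)
V(L) = 12 + 3*L (V(L) = 6 + 3*(L - 1*(-2)) = 6 + 3*(L + 2) = 6 + 3*(2 + L) = 6 + (6 + 3*L) = 12 + 3*L)
r(Z) = -2*(6 + Z)*(9 + Z) (r(Z) = -2*(Z + 6)*((12 + 3*(-1)) + Z) = -2*(6 + Z)*((12 - 3) + Z) = -2*(6 + Z)*(9 + Z))
(r(C) + 41)*(-50) = ((-108 - 30*0 - 2*0²) + 41)*(-50) = ((-108 + 0 - 2*0) + 41)*(-50) = ((-108 + 0 + 0) + 41)*(-50) = (-108 + 41)*(-50) = -67*(-50) = 3350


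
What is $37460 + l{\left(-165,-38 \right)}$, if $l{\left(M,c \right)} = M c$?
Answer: $43730$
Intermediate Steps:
$37460 + l{\left(-165,-38 \right)} = 37460 - -6270 = 37460 + 6270 = 43730$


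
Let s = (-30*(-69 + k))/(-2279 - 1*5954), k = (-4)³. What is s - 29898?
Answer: -246154224/8233 ≈ -29899.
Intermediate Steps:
k = -64
s = -3990/8233 (s = (-30*(-69 - 64))/(-2279 - 1*5954) = (-30*(-133))/(-2279 - 5954) = 3990/(-8233) = 3990*(-1/8233) = -3990/8233 ≈ -0.48463)
s - 29898 = -3990/8233 - 29898 = -246154224/8233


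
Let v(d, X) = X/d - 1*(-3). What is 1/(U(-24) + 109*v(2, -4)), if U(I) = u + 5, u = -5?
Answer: 1/109 ≈ 0.0091743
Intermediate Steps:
U(I) = 0 (U(I) = -5 + 5 = 0)
v(d, X) = 3 + X/d (v(d, X) = X/d + 3 = 3 + X/d)
1/(U(-24) + 109*v(2, -4)) = 1/(0 + 109*(3 - 4/2)) = 1/(0 + 109*(3 - 4*½)) = 1/(0 + 109*(3 - 2)) = 1/(0 + 109*1) = 1/(0 + 109) = 1/109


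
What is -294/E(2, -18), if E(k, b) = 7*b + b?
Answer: 49/24 ≈ 2.0417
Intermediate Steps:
E(k, b) = 8*b
-294/E(2, -18) = -294/(8*(-18)) = -294/(-144) = -294*(-1/144) = 49/24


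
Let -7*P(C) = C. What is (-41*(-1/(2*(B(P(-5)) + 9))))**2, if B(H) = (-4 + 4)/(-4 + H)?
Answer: 1681/324 ≈ 5.1883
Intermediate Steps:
P(C) = -C/7
B(H) = 0 (B(H) = 0/(-4 + H) = 0)
(-41*(-1/(2*(B(P(-5)) + 9))))**2 = (-41*(-1/(2*(0 + 9))))**2 = (-41/((-2*9)))**2 = (-41/(-18))**2 = (-41*(-1/18))**2 = (41/18)**2 = 1681/324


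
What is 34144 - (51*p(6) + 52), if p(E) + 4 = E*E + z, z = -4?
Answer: 32664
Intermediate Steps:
p(E) = -8 + E**2 (p(E) = -4 + (E*E - 4) = -4 + (E**2 - 4) = -4 + (-4 + E**2) = -8 + E**2)
34144 - (51*p(6) + 52) = 34144 - (51*(-8 + 6**2) + 52) = 34144 - (51*(-8 + 36) + 52) = 34144 - (51*28 + 52) = 34144 - (1428 + 52) = 34144 - 1*1480 = 34144 - 1480 = 32664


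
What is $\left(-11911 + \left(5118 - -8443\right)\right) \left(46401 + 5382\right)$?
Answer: $85441950$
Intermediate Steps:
$\left(-11911 + \left(5118 - -8443\right)\right) \left(46401 + 5382\right) = \left(-11911 + \left(5118 + 8443\right)\right) 51783 = \left(-11911 + 13561\right) 51783 = 1650 \cdot 51783 = 85441950$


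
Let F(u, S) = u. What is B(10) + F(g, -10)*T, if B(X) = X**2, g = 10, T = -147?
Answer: -1370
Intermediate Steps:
B(10) + F(g, -10)*T = 10**2 + 10*(-147) = 100 - 1470 = -1370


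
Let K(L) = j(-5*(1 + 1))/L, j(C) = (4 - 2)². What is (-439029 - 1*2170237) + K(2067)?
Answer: -5393352818/2067 ≈ -2.6093e+6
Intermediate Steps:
j(C) = 4 (j(C) = 2² = 4)
K(L) = 4/L
(-439029 - 1*2170237) + K(2067) = (-439029 - 1*2170237) + 4/2067 = (-439029 - 2170237) + 4*(1/2067) = -2609266 + 4/2067 = -5393352818/2067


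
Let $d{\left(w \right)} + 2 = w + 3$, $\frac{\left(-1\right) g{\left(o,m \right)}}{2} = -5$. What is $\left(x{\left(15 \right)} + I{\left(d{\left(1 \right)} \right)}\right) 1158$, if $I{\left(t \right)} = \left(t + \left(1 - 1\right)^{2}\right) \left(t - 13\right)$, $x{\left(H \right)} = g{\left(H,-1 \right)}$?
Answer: $-13896$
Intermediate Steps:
$g{\left(o,m \right)} = 10$ ($g{\left(o,m \right)} = \left(-2\right) \left(-5\right) = 10$)
$x{\left(H \right)} = 10$
$d{\left(w \right)} = 1 + w$ ($d{\left(w \right)} = -2 + \left(w + 3\right) = -2 + \left(3 + w\right) = 1 + w$)
$I{\left(t \right)} = t \left(-13 + t\right)$ ($I{\left(t \right)} = \left(t + 0^{2}\right) \left(-13 + t\right) = \left(t + 0\right) \left(-13 + t\right) = t \left(-13 + t\right)$)
$\left(x{\left(15 \right)} + I{\left(d{\left(1 \right)} \right)}\right) 1158 = \left(10 + \left(1 + 1\right) \left(-13 + \left(1 + 1\right)\right)\right) 1158 = \left(10 + 2 \left(-13 + 2\right)\right) 1158 = \left(10 + 2 \left(-11\right)\right) 1158 = \left(10 - 22\right) 1158 = \left(-12\right) 1158 = -13896$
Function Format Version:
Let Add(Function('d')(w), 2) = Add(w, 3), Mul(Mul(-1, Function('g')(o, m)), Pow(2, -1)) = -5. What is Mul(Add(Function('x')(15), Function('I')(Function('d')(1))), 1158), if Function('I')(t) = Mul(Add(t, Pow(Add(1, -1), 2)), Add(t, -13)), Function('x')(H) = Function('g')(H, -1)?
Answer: -13896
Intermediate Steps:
Function('g')(o, m) = 10 (Function('g')(o, m) = Mul(-2, -5) = 10)
Function('x')(H) = 10
Function('d')(w) = Add(1, w) (Function('d')(w) = Add(-2, Add(w, 3)) = Add(-2, Add(3, w)) = Add(1, w))
Function('I')(t) = Mul(t, Add(-13, t)) (Function('I')(t) = Mul(Add(t, Pow(0, 2)), Add(-13, t)) = Mul(Add(t, 0), Add(-13, t)) = Mul(t, Add(-13, t)))
Mul(Add(Function('x')(15), Function('I')(Function('d')(1))), 1158) = Mul(Add(10, Mul(Add(1, 1), Add(-13, Add(1, 1)))), 1158) = Mul(Add(10, Mul(2, Add(-13, 2))), 1158) = Mul(Add(10, Mul(2, -11)), 1158) = Mul(Add(10, -22), 1158) = Mul(-12, 1158) = -13896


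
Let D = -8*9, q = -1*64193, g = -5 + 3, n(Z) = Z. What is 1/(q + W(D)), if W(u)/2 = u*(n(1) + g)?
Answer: -1/64049 ≈ -1.5613e-5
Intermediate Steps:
g = -2
q = -64193
D = -72
W(u) = -2*u (W(u) = 2*(u*(1 - 2)) = 2*(u*(-1)) = 2*(-u) = -2*u)
1/(q + W(D)) = 1/(-64193 - 2*(-72)) = 1/(-64193 + 144) = 1/(-64049) = -1/64049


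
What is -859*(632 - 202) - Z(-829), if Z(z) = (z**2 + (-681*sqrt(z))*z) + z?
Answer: -1055782 - 564549*I*sqrt(829) ≈ -1.0558e+6 - 1.6255e+7*I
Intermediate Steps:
Z(z) = z + z**2 - 681*z**(3/2) (Z(z) = (z**2 - 681*z**(3/2)) + z = z + z**2 - 681*z**(3/2))
-859*(632 - 202) - Z(-829) = -859*(632 - 202) - (-829 + (-829)**2 - (-564549)*I*sqrt(829)) = -859*430 - (-829 + 687241 - (-564549)*I*sqrt(829)) = -369370 - (-829 + 687241 + 564549*I*sqrt(829)) = -369370 - (686412 + 564549*I*sqrt(829)) = -369370 + (-686412 - 564549*I*sqrt(829)) = -1055782 - 564549*I*sqrt(829)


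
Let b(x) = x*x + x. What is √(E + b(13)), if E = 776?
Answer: √958 ≈ 30.952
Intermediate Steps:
b(x) = x + x² (b(x) = x² + x = x + x²)
√(E + b(13)) = √(776 + 13*(1 + 13)) = √(776 + 13*14) = √(776 + 182) = √958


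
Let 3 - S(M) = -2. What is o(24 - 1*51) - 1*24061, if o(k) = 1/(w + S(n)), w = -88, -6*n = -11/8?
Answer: -1997064/83 ≈ -24061.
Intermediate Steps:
n = 11/48 (n = -(-11)/(6*8) = -⅙*(-11/8) = 11/48 ≈ 0.22917)
S(M) = 5 (S(M) = 3 - 1*(-2) = 3 + 2 = 5)
o(k) = -1/83 (o(k) = 1/(-88 + 5) = 1/(-83) = -1/83)
o(24 - 1*51) - 1*24061 = -1/83 - 1*24061 = -1/83 - 24061 = -1997064/83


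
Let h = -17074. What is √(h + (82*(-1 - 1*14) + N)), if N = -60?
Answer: 2*I*√4591 ≈ 135.51*I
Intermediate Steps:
√(h + (82*(-1 - 1*14) + N)) = √(-17074 + (82*(-1 - 1*14) - 60)) = √(-17074 + (82*(-1 - 14) - 60)) = √(-17074 + (82*(-15) - 60)) = √(-17074 + (-1230 - 60)) = √(-17074 - 1290) = √(-18364) = 2*I*√4591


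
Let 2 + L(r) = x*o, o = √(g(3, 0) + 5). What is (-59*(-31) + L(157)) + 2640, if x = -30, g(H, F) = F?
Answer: 4467 - 30*√5 ≈ 4399.9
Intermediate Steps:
o = √5 (o = √(0 + 5) = √5 ≈ 2.2361)
L(r) = -2 - 30*√5
(-59*(-31) + L(157)) + 2640 = (-59*(-31) + (-2 - 30*√5)) + 2640 = (1829 + (-2 - 30*√5)) + 2640 = (1827 - 30*√5) + 2640 = 4467 - 30*√5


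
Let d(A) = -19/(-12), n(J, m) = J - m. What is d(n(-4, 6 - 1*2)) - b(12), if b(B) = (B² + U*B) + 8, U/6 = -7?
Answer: 4243/12 ≈ 353.58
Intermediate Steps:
U = -42 (U = 6*(-7) = -42)
d(A) = 19/12 (d(A) = -19*(-1/12) = 19/12)
b(B) = 8 + B² - 42*B (b(B) = (B² - 42*B) + 8 = 8 + B² - 42*B)
d(n(-4, 6 - 1*2)) - b(12) = 19/12 - (8 + 12² - 42*12) = 19/12 - (8 + 144 - 504) = 19/12 - 1*(-352) = 19/12 + 352 = 4243/12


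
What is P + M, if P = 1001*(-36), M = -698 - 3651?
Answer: -40385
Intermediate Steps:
M = -4349
P = -36036
P + M = -36036 - 4349 = -40385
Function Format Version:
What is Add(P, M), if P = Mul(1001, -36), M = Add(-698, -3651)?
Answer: -40385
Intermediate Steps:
M = -4349
P = -36036
Add(P, M) = Add(-36036, -4349) = -40385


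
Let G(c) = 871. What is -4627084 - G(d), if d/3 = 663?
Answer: -4627955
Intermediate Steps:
d = 1989 (d = 3*663 = 1989)
-4627084 - G(d) = -4627084 - 1*871 = -4627084 - 871 = -4627955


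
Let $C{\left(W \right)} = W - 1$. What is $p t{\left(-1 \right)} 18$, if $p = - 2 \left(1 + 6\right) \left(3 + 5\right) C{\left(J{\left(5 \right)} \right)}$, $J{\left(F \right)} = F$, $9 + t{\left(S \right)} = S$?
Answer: $80640$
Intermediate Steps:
$t{\left(S \right)} = -9 + S$
$C{\left(W \right)} = -1 + W$
$p = -448$ ($p = - 2 \left(1 + 6\right) \left(3 + 5\right) \left(-1 + 5\right) = - 2 \cdot 7 \cdot 8 \cdot 4 = \left(-2\right) 56 \cdot 4 = \left(-112\right) 4 = -448$)
$p t{\left(-1 \right)} 18 = - 448 \left(-9 - 1\right) 18 = \left(-448\right) \left(-10\right) 18 = 4480 \cdot 18 = 80640$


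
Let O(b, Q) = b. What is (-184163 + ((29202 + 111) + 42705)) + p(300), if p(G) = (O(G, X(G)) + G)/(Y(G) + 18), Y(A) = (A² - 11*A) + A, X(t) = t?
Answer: -1626438835/14503 ≈ -1.1215e+5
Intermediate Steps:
Y(A) = A² - 10*A
p(G) = 2*G/(18 + G*(-10 + G)) (p(G) = (G + G)/(G*(-10 + G) + 18) = (2*G)/(18 + G*(-10 + G)) = 2*G/(18 + G*(-10 + G)))
(-184163 + ((29202 + 111) + 42705)) + p(300) = (-184163 + ((29202 + 111) + 42705)) + 2*300/(18 + 300*(-10 + 300)) = (-184163 + (29313 + 42705)) + 2*300/(18 + 300*290) = (-184163 + 72018) + 2*300/(18 + 87000) = -112145 + 2*300/87018 = -112145 + 2*300*(1/87018) = -112145 + 100/14503 = -1626438835/14503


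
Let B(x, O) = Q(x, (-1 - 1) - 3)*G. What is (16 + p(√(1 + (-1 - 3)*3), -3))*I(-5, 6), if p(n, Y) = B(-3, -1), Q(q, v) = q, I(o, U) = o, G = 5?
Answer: -5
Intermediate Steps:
B(x, O) = 5*x (B(x, O) = x*5 = 5*x)
p(n, Y) = -15 (p(n, Y) = 5*(-3) = -15)
(16 + p(√(1 + (-1 - 3)*3), -3))*I(-5, 6) = (16 - 15)*(-5) = 1*(-5) = -5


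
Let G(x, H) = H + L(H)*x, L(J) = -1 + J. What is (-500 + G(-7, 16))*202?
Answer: -118978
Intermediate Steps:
G(x, H) = H + x*(-1 + H) (G(x, H) = H + (-1 + H)*x = H + x*(-1 + H))
(-500 + G(-7, 16))*202 = (-500 + (16 - 7*(-1 + 16)))*202 = (-500 + (16 - 7*15))*202 = (-500 + (16 - 105))*202 = (-500 - 89)*202 = -589*202 = -118978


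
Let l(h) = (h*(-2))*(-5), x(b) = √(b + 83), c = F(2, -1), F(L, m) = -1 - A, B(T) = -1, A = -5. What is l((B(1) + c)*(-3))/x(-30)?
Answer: -90*√53/53 ≈ -12.362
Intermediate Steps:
F(L, m) = 4 (F(L, m) = -1 - 1*(-5) = -1 + 5 = 4)
c = 4
x(b) = √(83 + b)
l(h) = 10*h (l(h) = -2*h*(-5) = 10*h)
l((B(1) + c)*(-3))/x(-30) = (10*((-1 + 4)*(-3)))/(√(83 - 30)) = (10*(3*(-3)))/(√53) = (10*(-9))*(√53/53) = -90*√53/53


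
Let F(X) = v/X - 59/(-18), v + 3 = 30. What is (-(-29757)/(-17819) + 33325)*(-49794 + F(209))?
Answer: -2926942669520321/1764081 ≈ -1.6592e+9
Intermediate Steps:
v = 27 (v = -3 + 30 = 27)
F(X) = 59/18 + 27/X (F(X) = 27/X - 59/(-18) = 27/X - 59*(-1/18) = 27/X + 59/18 = 59/18 + 27/X)
(-(-29757)/(-17819) + 33325)*(-49794 + F(209)) = (-(-29757)/(-17819) + 33325)*(-49794 + (59/18 + 27/209)) = (-(-29757)*(-1)/17819 + 33325)*(-49794 + (59/18 + 27*(1/209))) = (-1*29757/17819 + 33325)*(-49794 + (59/18 + 27/209)) = (-29757/17819 + 33325)*(-49794 + 12817/3762) = (593788418/17819)*(-187312211/3762) = -2926942669520321/1764081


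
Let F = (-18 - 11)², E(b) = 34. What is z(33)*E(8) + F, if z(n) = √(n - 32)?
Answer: 875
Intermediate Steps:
z(n) = √(-32 + n)
F = 841 (F = (-29)² = 841)
z(33)*E(8) + F = √(-32 + 33)*34 + 841 = √1*34 + 841 = 1*34 + 841 = 34 + 841 = 875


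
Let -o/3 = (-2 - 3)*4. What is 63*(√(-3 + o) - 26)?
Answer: -1638 + 63*√57 ≈ -1162.4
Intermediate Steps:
o = 60 (o = -3*(-2 - 3)*4 = -(-15)*4 = -3*(-20) = 60)
63*(√(-3 + o) - 26) = 63*(√(-3 + 60) - 26) = 63*(√57 - 26) = 63*(-26 + √57) = -1638 + 63*√57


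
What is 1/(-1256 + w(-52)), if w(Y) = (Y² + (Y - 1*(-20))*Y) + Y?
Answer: 1/3060 ≈ 0.00032680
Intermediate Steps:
w(Y) = Y + Y² + Y*(20 + Y) (w(Y) = (Y² + (Y + 20)*Y) + Y = (Y² + (20 + Y)*Y) + Y = (Y² + Y*(20 + Y)) + Y = Y + Y² + Y*(20 + Y))
1/(-1256 + w(-52)) = 1/(-1256 - 52*(21 + 2*(-52))) = 1/(-1256 - 52*(21 - 104)) = 1/(-1256 - 52*(-83)) = 1/(-1256 + 4316) = 1/3060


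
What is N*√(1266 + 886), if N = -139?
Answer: -278*√538 ≈ -6448.2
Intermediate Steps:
N*√(1266 + 886) = -139*√(1266 + 886) = -278*√538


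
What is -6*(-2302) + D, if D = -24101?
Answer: -10289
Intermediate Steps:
-6*(-2302) + D = -6*(-2302) - 24101 = 13812 - 24101 = -10289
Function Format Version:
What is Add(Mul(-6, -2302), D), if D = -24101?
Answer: -10289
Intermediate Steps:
Add(Mul(-6, -2302), D) = Add(Mul(-6, -2302), -24101) = Add(13812, -24101) = -10289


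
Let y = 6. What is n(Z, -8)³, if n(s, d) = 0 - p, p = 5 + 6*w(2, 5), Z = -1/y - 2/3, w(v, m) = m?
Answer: -42875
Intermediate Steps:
Z = -⅚ (Z = -1/6 - 2/3 = -1*⅙ - 2*⅓ = -⅙ - ⅔ = -⅚ ≈ -0.83333)
p = 35 (p = 5 + 6*5 = 5 + 30 = 35)
n(s, d) = -35 (n(s, d) = 0 - 1*35 = 0 - 35 = -35)
n(Z, -8)³ = (-35)³ = -42875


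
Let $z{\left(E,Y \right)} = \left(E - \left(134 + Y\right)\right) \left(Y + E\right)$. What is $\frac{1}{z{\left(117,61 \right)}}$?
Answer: $- \frac{1}{13884} \approx -7.2025 \cdot 10^{-5}$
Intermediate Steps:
$z{\left(E,Y \right)} = \left(E + Y\right) \left(-134 + E - Y\right)$ ($z{\left(E,Y \right)} = \left(-134 + E - Y\right) \left(E + Y\right) = \left(E + Y\right) \left(-134 + E - Y\right)$)
$\frac{1}{z{\left(117,61 \right)}} = \frac{1}{117^{2} - 61^{2} - 15678 - 8174} = \frac{1}{13689 - 3721 - 15678 - 8174} = \frac{1}{-13884} = - \frac{1}{13884}$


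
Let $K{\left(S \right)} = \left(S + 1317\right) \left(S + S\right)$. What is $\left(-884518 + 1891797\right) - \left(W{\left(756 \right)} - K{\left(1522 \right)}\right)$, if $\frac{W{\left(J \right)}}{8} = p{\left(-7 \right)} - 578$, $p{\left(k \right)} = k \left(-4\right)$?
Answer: $9653595$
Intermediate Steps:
$p{\left(k \right)} = - 4 k$
$K{\left(S \right)} = 2 S \left(1317 + S\right)$ ($K{\left(S \right)} = \left(1317 + S\right) 2 S = 2 S \left(1317 + S\right)$)
$W{\left(J \right)} = -4400$ ($W{\left(J \right)} = 8 \left(\left(-4\right) \left(-7\right) - 578\right) = 8 \left(28 - 578\right) = 8 \left(-550\right) = -4400$)
$\left(-884518 + 1891797\right) - \left(W{\left(756 \right)} - K{\left(1522 \right)}\right) = \left(-884518 + 1891797\right) - \left(-4400 - 2 \cdot 1522 \left(1317 + 1522\right)\right) = 1007279 - \left(-4400 - 2 \cdot 1522 \cdot 2839\right) = 1007279 - \left(-4400 - 8641916\right) = 1007279 - -8646316 = 1007279 + 8646316 = 9653595$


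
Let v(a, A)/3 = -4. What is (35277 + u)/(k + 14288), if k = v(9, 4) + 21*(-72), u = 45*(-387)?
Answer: 8931/6382 ≈ 1.3994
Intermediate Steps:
u = -17415
v(a, A) = -12 (v(a, A) = 3*(-4) = -12)
k = -1524 (k = -12 + 21*(-72) = -12 - 1512 = -1524)
(35277 + u)/(k + 14288) = (35277 - 17415)/(-1524 + 14288) = 17862/12764 = 17862*(1/12764) = 8931/6382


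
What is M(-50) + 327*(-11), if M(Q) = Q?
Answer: -3647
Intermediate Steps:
M(-50) + 327*(-11) = -50 + 327*(-11) = -50 - 3597 = -3647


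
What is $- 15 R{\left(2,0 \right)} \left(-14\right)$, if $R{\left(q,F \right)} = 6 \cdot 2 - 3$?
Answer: $1890$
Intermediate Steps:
$R{\left(q,F \right)} = 9$ ($R{\left(q,F \right)} = 12 - 3 = 9$)
$- 15 R{\left(2,0 \right)} \left(-14\right) = \left(-15\right) 9 \left(-14\right) = \left(-135\right) \left(-14\right) = 1890$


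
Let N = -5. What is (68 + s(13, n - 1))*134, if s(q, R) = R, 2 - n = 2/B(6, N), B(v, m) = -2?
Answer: 9380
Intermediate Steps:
n = 3 (n = 2 - 2/(-2) = 2 - 2*(-1)/2 = 2 - 1*(-1) = 2 + 1 = 3)
(68 + s(13, n - 1))*134 = (68 + (3 - 1))*134 = (68 + 2)*134 = 70*134 = 9380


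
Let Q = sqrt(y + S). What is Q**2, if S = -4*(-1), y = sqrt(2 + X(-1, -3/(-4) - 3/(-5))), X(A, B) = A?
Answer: 5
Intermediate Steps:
y = 1 (y = sqrt(2 - 1) = sqrt(1) = 1)
S = 4
Q = sqrt(5) (Q = sqrt(1 + 4) = sqrt(5) ≈ 2.2361)
Q**2 = (sqrt(5))**2 = 5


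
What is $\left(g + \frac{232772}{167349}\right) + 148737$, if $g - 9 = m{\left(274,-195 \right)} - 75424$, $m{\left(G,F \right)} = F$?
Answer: $\frac{12237963095}{167349} \approx 73128.0$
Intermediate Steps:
$g = -75610$ ($g = 9 - 75619 = -75610$)
$\left(g + \frac{232772}{167349}\right) + 148737 = \left(-75610 + \frac{232772}{167349}\right) + 148737 = - \frac{12653025118}{167349} + 148737 = \frac{12237963095}{167349}$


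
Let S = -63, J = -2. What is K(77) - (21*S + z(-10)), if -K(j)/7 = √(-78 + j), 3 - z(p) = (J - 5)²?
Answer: 1369 - 7*I ≈ 1369.0 - 7.0*I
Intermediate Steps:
z(p) = -46 (z(p) = 3 - (-2 - 5)² = 3 - 1*(-7)² = 3 - 1*49 = 3 - 49 = -46)
K(j) = -7*√(-78 + j)
K(77) - (21*S + z(-10)) = -7*√(-78 + 77) - (21*(-63) - 46) = -7*I - (-1323 - 46) = -7*I - 1*(-1369) = -7*I + 1369 = 1369 - 7*I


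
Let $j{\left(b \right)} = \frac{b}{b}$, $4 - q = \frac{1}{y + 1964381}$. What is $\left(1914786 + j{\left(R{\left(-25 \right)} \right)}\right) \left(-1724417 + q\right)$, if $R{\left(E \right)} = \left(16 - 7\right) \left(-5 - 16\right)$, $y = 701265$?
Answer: $- \frac{8801652797561919813}{2665646} \approx -3.3019 \cdot 10^{12}$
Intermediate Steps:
$R{\left(E \right)} = -189$ ($R{\left(E \right)} = 9 \left(-21\right) = -189$)
$q = \frac{10662583}{2665646}$ ($q = 4 - \frac{1}{701265 + 1964381} = 4 - \frac{1}{2665646} = \frac{10662583}{2665646} \approx 4.0$)
$j{\left(b \right)} = 1$
$\left(1914786 + j{\left(R{\left(-25 \right)} \right)}\right) \left(-1724417 + q\right) = \left(1914786 + 1\right) \left(-1724417 + \frac{10662583}{2665646}\right) = 1914787 \left(- \frac{4596674615799}{2665646}\right) = - \frac{8801652797561919813}{2665646}$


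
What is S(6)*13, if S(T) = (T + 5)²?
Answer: 1573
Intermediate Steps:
S(T) = (5 + T)²
S(6)*13 = (5 + 6)²*13 = 11²*13 = 121*13 = 1573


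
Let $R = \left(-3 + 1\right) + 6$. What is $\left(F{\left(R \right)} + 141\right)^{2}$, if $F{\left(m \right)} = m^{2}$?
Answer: $24649$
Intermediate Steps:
$R = 4$ ($R = -2 + 6 = 4$)
$\left(F{\left(R \right)} + 141\right)^{2} = \left(4^{2} + 141\right)^{2} = \left(16 + 141\right)^{2} = 157^{2} = 24649$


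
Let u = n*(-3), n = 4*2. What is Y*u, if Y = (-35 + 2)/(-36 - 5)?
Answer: -792/41 ≈ -19.317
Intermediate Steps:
n = 8
u = -24 (u = 8*(-3) = -24)
Y = 33/41 (Y = -33/(-41) = -33*(-1/41) = 33/41 ≈ 0.80488)
Y*u = (33/41)*(-24) = -792/41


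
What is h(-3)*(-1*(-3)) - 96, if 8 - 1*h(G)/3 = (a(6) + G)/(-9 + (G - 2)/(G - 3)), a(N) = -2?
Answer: -1446/49 ≈ -29.510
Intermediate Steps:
h(G) = 24 - 3*(-2 + G)/(-9 + (-2 + G)/(-3 + G)) (h(G) = 24 - 3*(-2 + G)/(-9 + (G - 2)/(G - 3)) = 24 - 3*(-2 + G)/(-9 + (-2 + G)/(-3 + G)))
h(-3)*(-1*(-3)) - 96 = (3*(-194 + (-3)**2 + 59*(-3))/(-25 + 8*(-3)))*(-1*(-3)) - 96 = (3*(-194 + 9 - 177)/(-25 - 24))*3 - 96 = (3*(-362)/(-49))*3 - 96 = (3*(-1/49)*(-362))*3 - 96 = (1086/49)*3 - 96 = 3258/49 - 96 = -1446/49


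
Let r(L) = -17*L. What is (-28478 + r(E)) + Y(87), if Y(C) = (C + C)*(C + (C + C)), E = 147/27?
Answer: 151591/9 ≈ 16843.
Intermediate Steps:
E = 49/9 (E = 147*(1/27) = 49/9 ≈ 5.4444)
Y(C) = 6*C² (Y(C) = (2*C)*(C + 2*C) = (2*C)*(3*C) = 6*C²)
(-28478 + r(E)) + Y(87) = (-28478 - 17*49/9) + 6*87² = (-28478 - 833/9) + 6*7569 = -257135/9 + 45414 = 151591/9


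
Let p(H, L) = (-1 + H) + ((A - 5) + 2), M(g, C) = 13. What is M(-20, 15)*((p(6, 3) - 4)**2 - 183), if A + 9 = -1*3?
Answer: 169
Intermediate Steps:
A = -12 (A = -9 - 1*3 = -9 - 3 = -12)
p(H, L) = -16 + H (p(H, L) = (-1 + H) + ((-12 - 5) + 2) = (-1 + H) + (-17 + 2) = (-1 + H) - 15 = -16 + H)
M(-20, 15)*((p(6, 3) - 4)**2 - 183) = 13*(((-16 + 6) - 4)**2 - 183) = 13*((-10 - 4)**2 - 183) = 13*((-14)**2 - 183) = 13*(196 - 183) = 13*13 = 169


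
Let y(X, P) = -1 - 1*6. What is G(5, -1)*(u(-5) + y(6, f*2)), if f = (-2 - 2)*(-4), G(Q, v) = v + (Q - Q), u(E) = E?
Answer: 12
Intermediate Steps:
G(Q, v) = v (G(Q, v) = v + 0 = v)
f = 16 (f = -4*(-4) = 16)
y(X, P) = -7 (y(X, P) = -1 - 6 = -7)
G(5, -1)*(u(-5) + y(6, f*2)) = -(-5 - 7) = -1*(-12) = 12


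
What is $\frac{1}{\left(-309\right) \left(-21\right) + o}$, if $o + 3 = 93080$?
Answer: $\frac{1}{99566} \approx 1.0044 \cdot 10^{-5}$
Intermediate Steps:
$o = 93077$ ($o = -3 + 93080 = 93077$)
$\frac{1}{\left(-309\right) \left(-21\right) + o} = \frac{1}{\left(-309\right) \left(-21\right) + 93077} = \frac{1}{6489 + 93077} = \frac{1}{99566}$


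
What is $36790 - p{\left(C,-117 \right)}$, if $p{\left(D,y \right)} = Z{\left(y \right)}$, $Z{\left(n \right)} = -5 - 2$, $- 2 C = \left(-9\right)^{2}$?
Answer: $36797$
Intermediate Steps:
$C = - \frac{81}{2}$ ($C = - \frac{\left(-9\right)^{2}}{2} = \left(- \frac{1}{2}\right) 81 = - \frac{81}{2} \approx -40.5$)
$Z{\left(n \right)} = -7$ ($Z{\left(n \right)} = -5 - 2 = -7$)
$p{\left(D,y \right)} = -7$
$36790 - p{\left(C,-117 \right)} = 36790 - -7 = 36790 + 7 = 36797$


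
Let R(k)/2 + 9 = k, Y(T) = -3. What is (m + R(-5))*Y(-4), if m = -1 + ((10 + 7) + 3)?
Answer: 27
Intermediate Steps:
R(k) = -18 + 2*k
m = 19 (m = -1 + (17 + 3) = -1 + 20 = 19)
(m + R(-5))*Y(-4) = (19 + (-18 + 2*(-5)))*(-3) = (19 + (-18 - 10))*(-3) = (19 - 28)*(-3) = -9*(-3) = 27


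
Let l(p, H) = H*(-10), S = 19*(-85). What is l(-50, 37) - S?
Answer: 1245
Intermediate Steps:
S = -1615
l(p, H) = -10*H
l(-50, 37) - S = -10*37 - 1*(-1615) = -370 + 1615 = 1245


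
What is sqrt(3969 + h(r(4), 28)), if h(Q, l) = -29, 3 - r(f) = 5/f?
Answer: 2*sqrt(985) ≈ 62.769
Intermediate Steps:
r(f) = 3 - 5/f
sqrt(3969 + h(r(4), 28)) = sqrt(3969 - 29) = sqrt(3940) = 2*sqrt(985)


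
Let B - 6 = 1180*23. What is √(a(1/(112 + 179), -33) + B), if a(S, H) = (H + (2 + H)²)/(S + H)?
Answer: √625056218522/4801 ≈ 164.68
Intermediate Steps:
B = 27146 (B = 6 + 1180*23 = 6 + 27140 = 27146)
a(S, H) = (H + (2 + H)²)/(H + S)
√(a(1/(112 + 179), -33) + B) = √((-33 + (2 - 33)²)/(-33 + 1/(112 + 179)) + 27146) = √((-33 + (-31)²)/(-33 + 1/291) + 27146) = √((-33 + 961)/(-33 + 1/291) + 27146) = √(928/(-9602/291) + 27146) = √(-291/9602*928 + 27146) = √(-135024/4801 + 27146) = √(130192922/4801) = √625056218522/4801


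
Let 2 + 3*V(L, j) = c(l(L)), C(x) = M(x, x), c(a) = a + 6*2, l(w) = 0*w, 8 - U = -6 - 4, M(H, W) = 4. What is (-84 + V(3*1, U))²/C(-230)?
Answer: 14641/9 ≈ 1626.8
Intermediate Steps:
U = 18 (U = 8 - (-6 - 4) = 8 - 1*(-10) = 8 + 10 = 18)
l(w) = 0
c(a) = 12 + a (c(a) = a + 12 = 12 + a)
C(x) = 4
V(L, j) = 10/3 (V(L, j) = -⅔ + (12 + 0)/3 = -⅔ + (⅓)*12 = -⅔ + 4 = 10/3)
(-84 + V(3*1, U))²/C(-230) = (-84 + 10/3)²/4 = (-242/3)²*(¼) = (58564/9)*(¼) = 14641/9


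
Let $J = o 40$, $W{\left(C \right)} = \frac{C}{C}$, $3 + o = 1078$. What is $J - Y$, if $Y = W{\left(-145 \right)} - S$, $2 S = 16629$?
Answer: $\frac{102627}{2} \approx 51314.0$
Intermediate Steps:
$o = 1075$ ($o = -3 + 1078 = 1075$)
$S = \frac{16629}{2}$ ($S = \frac{1}{2} \cdot 16629 = \frac{16629}{2} \approx 8314.5$)
$W{\left(C \right)} = 1$
$J = 43000$ ($J = 1075 \cdot 40 = 43000$)
$Y = - \frac{16627}{2}$ ($Y = 1 - \frac{16629}{2} = - \frac{16627}{2} \approx -8313.5$)
$J - Y = 43000 - - \frac{16627}{2} = 43000 + \frac{16627}{2} = \frac{102627}{2}$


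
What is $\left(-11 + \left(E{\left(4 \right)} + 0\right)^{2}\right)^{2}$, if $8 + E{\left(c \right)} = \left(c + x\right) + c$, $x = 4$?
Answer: $25$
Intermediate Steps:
$E{\left(c \right)} = -4 + 2 c$ ($E{\left(c \right)} = -8 + \left(\left(c + 4\right) + c\right) = -8 + \left(\left(4 + c\right) + c\right) = -8 + \left(4 + 2 c\right) = -4 + 2 c$)
$\left(-11 + \left(E{\left(4 \right)} + 0\right)^{2}\right)^{2} = \left(-11 + \left(\left(-4 + 2 \cdot 4\right) + 0\right)^{2}\right)^{2} = \left(-11 + \left(\left(-4 + 8\right) + 0\right)^{2}\right)^{2} = \left(-11 + \left(4 + 0\right)^{2}\right)^{2} = \left(-11 + 4^{2}\right)^{2} = \left(-11 + 16\right)^{2} = 5^{2} = 25$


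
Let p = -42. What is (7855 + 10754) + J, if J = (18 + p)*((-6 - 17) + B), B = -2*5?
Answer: 19401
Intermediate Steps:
B = -10
J = 792 (J = (18 - 42)*((-6 - 17) - 10) = -24*(-23 - 10) = -24*(-33) = 792)
(7855 + 10754) + J = (7855 + 10754) + 792 = 18609 + 792 = 19401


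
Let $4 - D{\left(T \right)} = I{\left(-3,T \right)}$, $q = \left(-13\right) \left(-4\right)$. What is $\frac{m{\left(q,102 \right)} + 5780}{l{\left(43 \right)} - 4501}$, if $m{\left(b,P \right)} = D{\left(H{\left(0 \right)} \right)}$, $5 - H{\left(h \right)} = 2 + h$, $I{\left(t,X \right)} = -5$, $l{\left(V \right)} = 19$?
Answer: $- \frac{5789}{4482} \approx -1.2916$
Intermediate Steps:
$q = 52$
$H{\left(h \right)} = 3 - h$ ($H{\left(h \right)} = 5 - \left(2 + h\right) = 3 - h$)
$D{\left(T \right)} = 9$ ($D{\left(T \right)} = 4 - -5 = 4 + 5 = 9$)
$m{\left(b,P \right)} = 9$
$\frac{m{\left(q,102 \right)} + 5780}{l{\left(43 \right)} - 4501} = \frac{9 + 5780}{19 - 4501} = \frac{5789}{-4482} = 5789 \left(- \frac{1}{4482}\right) = - \frac{5789}{4482}$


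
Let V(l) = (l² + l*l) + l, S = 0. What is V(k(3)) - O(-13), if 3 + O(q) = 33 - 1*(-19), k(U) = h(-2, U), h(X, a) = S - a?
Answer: -34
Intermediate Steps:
h(X, a) = -a (h(X, a) = 0 - a = -a)
k(U) = -U
V(l) = l + 2*l² (V(l) = (l² + l²) + l = 2*l² + l = l + 2*l²)
O(q) = 49 (O(q) = -3 + (33 - 1*(-19)) = -3 + (33 + 19) = -3 + 52 = 49)
V(k(3)) - O(-13) = (-1*3)*(1 + 2*(-1*3)) - 1*49 = -3*(1 + 2*(-3)) - 49 = -3*(1 - 6) - 49 = -3*(-5) - 49 = 15 - 49 = -34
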